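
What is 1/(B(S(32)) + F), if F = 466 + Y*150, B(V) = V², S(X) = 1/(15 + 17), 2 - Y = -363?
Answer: 1024/56541185 ≈ 1.8111e-5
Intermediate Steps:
Y = 365 (Y = 2 - 1*(-363) = 2 + 363 = 365)
S(X) = 1/32
F = 55216 (F = 466 + 365*150 = 466 + 54750 = 55216)
1/(B(S(32)) + F) = 1/((1/32)² + 55216) = 1/(1/1024 + 55216) = 1/(56541185/1024) = 1024/56541185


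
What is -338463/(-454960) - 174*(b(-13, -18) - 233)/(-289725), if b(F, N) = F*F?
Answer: 6199650541/8787552400 ≈ 0.70550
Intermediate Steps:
b(F, N) = F²
-338463/(-454960) - 174*(b(-13, -18) - 233)/(-289725) = -338463/(-454960) - 174*((-13)² - 233)/(-289725) = -338463*(-1/454960) - 174*(169 - 233)*(-1/289725) = 338463/454960 - 174*(-64)*(-1/289725) = 338463/454960 + 11136*(-1/289725) = 338463/454960 - 3712/96575 = 6199650541/8787552400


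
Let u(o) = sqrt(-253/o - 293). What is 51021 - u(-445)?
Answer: 51021 - 2*I*sqrt(14477185)/445 ≈ 51021.0 - 17.101*I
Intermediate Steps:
u(o) = sqrt(-293 - 253/o)
51021 - u(-445) = 51021 - sqrt(-293 - 253/(-445)) = 51021 - sqrt(-293 - 253*(-1/445)) = 51021 - sqrt(-293 + 253/445) = 51021 - sqrt(-130132/445) = 51021 - 2*I*sqrt(14477185)/445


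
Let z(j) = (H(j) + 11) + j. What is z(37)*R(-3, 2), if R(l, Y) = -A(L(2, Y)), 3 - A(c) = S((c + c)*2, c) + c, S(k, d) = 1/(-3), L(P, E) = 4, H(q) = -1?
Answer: 94/3 ≈ 31.333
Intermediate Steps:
S(k, d) = -1/3
A(c) = 10/3 - c (A(c) = 3 - (-1/3 + c) = 3 + (1/3 - c) = 10/3 - c)
z(j) = 10 + j (z(j) = (-1 + 11) + j = 10 + j)
R(l, Y) = 2/3 (R(l, Y) = -(10/3 - 1*4) = -(10/3 - 4) = -1*(-2/3) = 2/3)
z(37)*R(-3, 2) = (10 + 37)*(2/3) = 47*(2/3) = 94/3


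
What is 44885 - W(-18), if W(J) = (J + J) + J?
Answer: 44939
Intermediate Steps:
W(J) = 3*J (W(J) = 2*J + J = 3*J)
44885 - W(-18) = 44885 - 3*(-18) = 44885 - 1*(-54) = 44885 + 54 = 44939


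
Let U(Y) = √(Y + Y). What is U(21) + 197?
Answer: 197 + √42 ≈ 203.48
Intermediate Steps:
U(Y) = √2*√Y (U(Y) = √(2*Y) = √2*√Y)
U(21) + 197 = √2*√21 + 197 = √42 + 197 = 197 + √42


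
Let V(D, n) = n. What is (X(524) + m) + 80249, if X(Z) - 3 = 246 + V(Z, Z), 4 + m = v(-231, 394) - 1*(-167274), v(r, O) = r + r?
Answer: 247830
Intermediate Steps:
v(r, O) = 2*r
m = 166808 (m = -4 + (2*(-231) - 1*(-167274)) = -4 + (-462 + 167274) = -4 + 166812 = 166808)
X(Z) = 249 + Z (X(Z) = 3 + (246 + Z) = 249 + Z)
(X(524) + m) + 80249 = ((249 + 524) + 166808) + 80249 = (773 + 166808) + 80249 = 167581 + 80249 = 247830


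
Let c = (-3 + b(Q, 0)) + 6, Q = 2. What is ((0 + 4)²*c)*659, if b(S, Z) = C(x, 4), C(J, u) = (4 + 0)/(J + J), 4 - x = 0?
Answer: 36904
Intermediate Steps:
x = 4 (x = 4 - 1*0 = 4 + 0 = 4)
C(J, u) = 2/J (C(J, u) = 4/((2*J)) = 4*(1/(2*J)) = 2/J)
b(S, Z) = ½ (b(S, Z) = 2/4 = 2*(¼) = ½)
c = 7/2 (c = (-3 + ½) + 6 = -5/2 + 6 = 7/2 ≈ 3.5000)
((0 + 4)²*c)*659 = ((0 + 4)²*(7/2))*659 = (4²*(7/2))*659 = (16*(7/2))*659 = 56*659 = 36904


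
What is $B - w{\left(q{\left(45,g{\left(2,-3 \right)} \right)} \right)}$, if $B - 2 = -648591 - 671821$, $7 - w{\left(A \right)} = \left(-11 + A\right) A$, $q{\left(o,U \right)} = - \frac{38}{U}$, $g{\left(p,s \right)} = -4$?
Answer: $- \frac{5281725}{4} \approx -1.3204 \cdot 10^{6}$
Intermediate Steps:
$w{\left(A \right)} = 7 - A \left(-11 + A\right)$ ($w{\left(A \right)} = 7 - \left(-11 + A\right) A = 7 - A \left(-11 + A\right)$)
$B = -1320410$ ($B = 2 - 1320412 = -1320410$)
$B - w{\left(q{\left(45,g{\left(2,-3 \right)} \right)} \right)} = -1320410 - \left(7 - \left(- \frac{38}{-4}\right)^{2} + 11 \left(- \frac{38}{-4}\right)\right) = -1320410 - \left(7 - \left(\left(-38\right) \left(- \frac{1}{4}\right)\right)^{2} + 11 \left(\left(-38\right) \left(- \frac{1}{4}\right)\right)\right) = -1320410 - \left(7 - \left(\frac{19}{2}\right)^{2} + 11 \cdot \frac{19}{2}\right) = -1320410 - \left(7 - \frac{361}{4} + \frac{209}{2}\right) = -1320410 - \frac{85}{4} = - \frac{5281725}{4}$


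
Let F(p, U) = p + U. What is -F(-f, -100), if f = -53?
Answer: 47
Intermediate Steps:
F(p, U) = U + p
-F(-f, -100) = -(-100 - 1*(-53)) = -(-100 + 53) = -1*(-47) = 47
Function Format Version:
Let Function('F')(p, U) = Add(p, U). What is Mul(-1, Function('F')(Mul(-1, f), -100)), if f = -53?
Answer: 47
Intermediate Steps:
Function('F')(p, U) = Add(U, p)
Mul(-1, Function('F')(Mul(-1, f), -100)) = Mul(-1, Add(-100, Mul(-1, -53))) = Mul(-1, Add(-100, 53)) = Mul(-1, -47) = 47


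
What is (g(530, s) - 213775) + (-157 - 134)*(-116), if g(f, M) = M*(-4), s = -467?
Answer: -178151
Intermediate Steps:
g(f, M) = -4*M
(g(530, s) - 213775) + (-157 - 134)*(-116) = (-4*(-467) - 213775) + (-157 - 134)*(-116) = (1868 - 213775) - 291*(-116) = -211907 + 33756 = -178151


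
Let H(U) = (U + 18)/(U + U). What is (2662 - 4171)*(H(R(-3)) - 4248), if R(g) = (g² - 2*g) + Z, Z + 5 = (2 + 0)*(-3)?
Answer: 25624329/4 ≈ 6.4061e+6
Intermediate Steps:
Z = -11 (Z = -5 + (2 + 0)*(-3) = -5 + 2*(-3) = -5 - 6 = -11)
R(g) = -11 + g² - 2*g (R(g) = (g² - 2*g) - 11 = -11 + g² - 2*g)
H(U) = (18 + U)/(2*U) (H(U) = (18 + U)/((2*U)) = (18 + U)*(1/(2*U)) = (18 + U)/(2*U))
(2662 - 4171)*(H(R(-3)) - 4248) = (2662 - 4171)*((18 + (-11 + (-3)² - 2*(-3)))/(2*(-11 + (-3)² - 2*(-3))) - 4248) = -1509*((18 + (-11 + 9 + 6))/(2*(-11 + 9 + 6)) - 4248) = -1509*((½)*(18 + 4)/4 - 4248) = -1509*((½)*(¼)*22 - 4248) = -1509*(11/4 - 4248) = -1509*(-16981/4) = 25624329/4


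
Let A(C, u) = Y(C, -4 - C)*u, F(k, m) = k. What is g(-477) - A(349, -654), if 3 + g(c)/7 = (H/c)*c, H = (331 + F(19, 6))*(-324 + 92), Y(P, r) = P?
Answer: -340175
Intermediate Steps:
A(C, u) = C*u
H = -81200 (H = (331 + 19)*(-324 + 92) = 350*(-232) = -81200)
g(c) = -568421 (g(c) = -21 + 7*((-81200/c)*c) = -21 + 7*(-81200) = -21 - 568400 = -568421)
g(-477) - A(349, -654) = -568421 - 349*(-654) = -568421 - 1*(-228246) = -568421 + 228246 = -340175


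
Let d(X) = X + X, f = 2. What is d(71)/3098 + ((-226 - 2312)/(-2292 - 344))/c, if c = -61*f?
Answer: 9450835/249073004 ≈ 0.037944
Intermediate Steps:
c = -122 (c = -61*2 = -122)
d(X) = 2*X
d(71)/3098 + ((-226 - 2312)/(-2292 - 344))/c = (2*71)/3098 + ((-226 - 2312)/(-2292 - 344))/(-122) = 142*(1/3098) - 2538/(-2636)*(-1/122) = 71/1549 - 2538*(-1/2636)*(-1/122) = 71/1549 + (1269/1318)*(-1/122) = 71/1549 - 1269/160796 = 9450835/249073004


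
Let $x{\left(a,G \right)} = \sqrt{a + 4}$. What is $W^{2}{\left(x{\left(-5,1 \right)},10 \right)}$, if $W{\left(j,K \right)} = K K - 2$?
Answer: $9604$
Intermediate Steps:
$x{\left(a,G \right)} = \sqrt{4 + a}$
$W{\left(j,K \right)} = -2 + K^{2}$ ($W{\left(j,K \right)} = K^{2} - 2 = -2 + K^{2}$)
$W^{2}{\left(x{\left(-5,1 \right)},10 \right)} = \left(-2 + 10^{2}\right)^{2} = \left(-2 + 100\right)^{2} = 98^{2} = 9604$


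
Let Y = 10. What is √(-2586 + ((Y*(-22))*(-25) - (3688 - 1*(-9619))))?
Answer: I*√10393 ≈ 101.95*I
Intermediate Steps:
√(-2586 + ((Y*(-22))*(-25) - (3688 - 1*(-9619)))) = √(-2586 + ((10*(-22))*(-25) - (3688 - 1*(-9619)))) = √(-2586 + (-220*(-25) - (3688 + 9619))) = √(-2586 + (5500 - 1*13307)) = √(-2586 + (5500 - 13307)) = √(-2586 - 7807) = √(-10393) = I*√10393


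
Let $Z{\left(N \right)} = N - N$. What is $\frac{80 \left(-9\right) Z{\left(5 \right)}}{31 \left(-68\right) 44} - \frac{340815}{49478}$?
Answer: $- \frac{340815}{49478} \approx -6.8882$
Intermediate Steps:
$Z{\left(N \right)} = 0$
$\frac{80 \left(-9\right) Z{\left(5 \right)}}{31 \left(-68\right) 44} - \frac{340815}{49478} = \frac{80 \left(-9\right) 0}{31 \left(-68\right) 44} - \frac{340815}{49478} = \frac{\left(-720\right) 0}{\left(-2108\right) 44} - \frac{340815}{49478} = \frac{0}{-92752} - \frac{340815}{49478} = 0 \left(- \frac{1}{92752}\right) - \frac{340815}{49478} = 0 - \frac{340815}{49478} = - \frac{340815}{49478}$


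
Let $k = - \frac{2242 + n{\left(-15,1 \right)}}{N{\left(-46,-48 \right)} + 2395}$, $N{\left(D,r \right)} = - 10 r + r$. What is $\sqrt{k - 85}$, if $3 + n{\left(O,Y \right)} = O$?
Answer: $\frac{i \sqrt{685601213}}{2827} \approx 9.2621 i$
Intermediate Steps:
$n{\left(O,Y \right)} = -3 + O$
$N{\left(D,r \right)} = - 9 r$
$k = - \frac{2224}{2827}$ ($k = - \frac{2242 - 18}{\left(-9\right) \left(-48\right) + 2395} = - \frac{2242 - 18}{432 + 2395} = - \frac{2224}{2827} \approx -0.7867$)
$\sqrt{k - 85} = \sqrt{- \frac{2224}{2827} - 85} = \sqrt{- \frac{242519}{2827}} = \frac{i \sqrt{685601213}}{2827}$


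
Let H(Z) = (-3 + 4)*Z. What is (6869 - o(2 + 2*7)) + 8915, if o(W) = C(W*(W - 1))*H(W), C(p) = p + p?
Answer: 8104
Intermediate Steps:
H(Z) = Z (H(Z) = 1*Z = Z)
C(p) = 2*p
o(W) = 2*W²*(-1 + W) (o(W) = (2*(W*(W - 1)))*W = (2*(W*(-1 + W)))*W = (2*W*(-1 + W))*W = 2*W²*(-1 + W))
(6869 - o(2 + 2*7)) + 8915 = (6869 - 2*(2 + 2*7)²*(-1 + (2 + 2*7))) + 8915 = (6869 - 2*(2 + 14)²*(-1 + (2 + 14))) + 8915 = (6869 - 2*16²*(-1 + 16)) + 8915 = (6869 - 2*256*15) + 8915 = (6869 - 1*7680) + 8915 = (6869 - 7680) + 8915 = -811 + 8915 = 8104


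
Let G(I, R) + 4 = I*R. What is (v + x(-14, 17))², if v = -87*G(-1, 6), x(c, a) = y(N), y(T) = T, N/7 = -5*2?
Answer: 640000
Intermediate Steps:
N = -70 (N = 7*(-5*2) = 7*(-10) = -70)
G(I, R) = -4 + I*R
x(c, a) = -70
v = 870 (v = -87*(-4 - 1*6) = -87*(-4 - 6) = -87*(-10) = 870)
(v + x(-14, 17))² = (870 - 70)² = 800² = 640000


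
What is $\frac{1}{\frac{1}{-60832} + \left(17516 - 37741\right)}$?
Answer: $- \frac{60832}{1230327201} \approx -4.9444 \cdot 10^{-5}$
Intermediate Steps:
$\frac{1}{\frac{1}{-60832} + \left(17516 - 37741\right)} = \frac{1}{- \frac{1}{60832} + \left(17516 - 37741\right)} = \frac{1}{- \frac{1}{60832} - 20225} = \frac{1}{- \frac{1230327201}{60832}} = - \frac{60832}{1230327201}$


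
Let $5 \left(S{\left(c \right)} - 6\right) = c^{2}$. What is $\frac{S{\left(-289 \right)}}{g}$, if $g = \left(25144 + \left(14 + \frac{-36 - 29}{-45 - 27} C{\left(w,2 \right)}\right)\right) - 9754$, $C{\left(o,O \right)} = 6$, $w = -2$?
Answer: $\frac{1002612}{924565} \approx 1.0844$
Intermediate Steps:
$S{\left(c \right)} = 6 + \frac{c^{2}}{5}$
$g = \frac{184913}{12}$ ($g = \left(25144 + \left(14 + \frac{-36 - 29}{-45 - 27} \cdot 6\right)\right) - 9754 = \left(25144 + \left(14 + - \frac{65}{-72} \cdot 6\right)\right) - 9754 = \left(25144 + \left(14 + \left(-65\right) \left(- \frac{1}{72}\right) 6\right)\right) - 9754 = \left(25144 + \left(14 + \frac{65}{72} \cdot 6\right)\right) - 9754 = \left(25144 + \left(14 + \frac{65}{12}\right)\right) - 9754 = \left(25144 + \frac{233}{12}\right) - 9754 = \frac{301961}{12} - 9754 = \frac{184913}{12} \approx 15409.0$)
$\frac{S{\left(-289 \right)}}{g} = \frac{6 + \frac{\left(-289\right)^{2}}{5}}{\frac{184913}{12}} = \left(6 + \frac{1}{5} \cdot 83521\right) \frac{12}{184913} = \left(6 + \frac{83521}{5}\right) \frac{12}{184913} = \frac{83551}{5} \cdot \frac{12}{184913} = \frac{1002612}{924565}$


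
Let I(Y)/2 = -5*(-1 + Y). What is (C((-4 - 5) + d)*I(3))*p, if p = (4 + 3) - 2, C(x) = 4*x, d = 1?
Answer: 3200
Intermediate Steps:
I(Y) = 10 - 10*Y (I(Y) = 2*(-5*(-1 + Y)) = 2*(5 - 5*Y) = 10 - 10*Y)
p = 5 (p = 7 - 2 = 5)
(C((-4 - 5) + d)*I(3))*p = ((4*((-4 - 5) + 1))*(10 - 10*3))*5 = ((4*(-9 + 1))*(10 - 30))*5 = ((4*(-8))*(-20))*5 = -32*(-20)*5 = 640*5 = 3200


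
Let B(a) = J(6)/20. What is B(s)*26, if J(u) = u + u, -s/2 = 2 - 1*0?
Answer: 78/5 ≈ 15.600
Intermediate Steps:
s = -4 (s = -2*(2 - 1*0) = -2*(2 + 0) = -2*2 = -4)
J(u) = 2*u
B(a) = ⅗ (B(a) = (2*6)/20 = 12*(1/20) = ⅗)
B(s)*26 = (⅗)*26 = 78/5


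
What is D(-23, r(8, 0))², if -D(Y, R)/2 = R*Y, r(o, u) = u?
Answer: 0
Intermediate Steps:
D(Y, R) = -2*R*Y
D(-23, r(8, 0))² = (-2*0*(-23))² = 0² = 0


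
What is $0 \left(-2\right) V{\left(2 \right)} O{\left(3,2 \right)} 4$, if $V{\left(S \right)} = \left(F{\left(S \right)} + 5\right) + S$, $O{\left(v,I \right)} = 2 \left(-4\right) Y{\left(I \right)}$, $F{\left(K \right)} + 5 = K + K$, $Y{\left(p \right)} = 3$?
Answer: $0$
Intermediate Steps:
$F{\left(K \right)} = -5 + 2 K$ ($F{\left(K \right)} = -5 + \left(K + K\right) = -5 + 2 K$)
$O{\left(v,I \right)} = -24$ ($O{\left(v,I \right)} = 2 \left(-4\right) 3 = \left(-8\right) 3 = -24$)
$V{\left(S \right)} = 3 S$ ($V{\left(S \right)} = \left(\left(-5 + 2 S\right) + 5\right) + S = 2 S + S = 3 S$)
$0 \left(-2\right) V{\left(2 \right)} O{\left(3,2 \right)} 4 = 0 \left(-2\right) 3 \cdot 2 \left(-24\right) 4 = 0 \cdot 6 \left(-24\right) 4 = 0 \left(-24\right) 4 = 0 \cdot 4 = 0$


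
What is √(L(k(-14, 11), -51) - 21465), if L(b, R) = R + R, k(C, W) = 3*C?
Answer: I*√21567 ≈ 146.86*I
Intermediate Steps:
L(b, R) = 2*R
√(L(k(-14, 11), -51) - 21465) = √(2*(-51) - 21465) = √(-102 - 21465) = √(-21567) = I*√21567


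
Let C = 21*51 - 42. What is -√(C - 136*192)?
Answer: -3*I*√2787 ≈ -158.38*I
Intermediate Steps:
C = 1029 (C = 1071 - 42 = 1029)
-√(C - 136*192) = -√(1029 - 136*192) = -√(1029 - 26112) = -√(-25083) = -3*I*√2787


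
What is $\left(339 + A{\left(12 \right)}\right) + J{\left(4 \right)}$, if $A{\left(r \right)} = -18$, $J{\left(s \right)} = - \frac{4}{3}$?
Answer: $\frac{959}{3} \approx 319.67$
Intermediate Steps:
$J{\left(s \right)} = - \frac{4}{3}$ ($J{\left(s \right)} = \left(-4\right) \frac{1}{3} = - \frac{4}{3}$)
$\left(339 + A{\left(12 \right)}\right) + J{\left(4 \right)} = \left(339 - 18\right) - \frac{4}{3} = 321 - \frac{4}{3} = \frac{959}{3}$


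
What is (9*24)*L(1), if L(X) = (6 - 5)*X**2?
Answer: 216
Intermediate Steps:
L(X) = X**2 (L(X) = 1*X**2 = X**2)
(9*24)*L(1) = (9*24)*1**2 = 216*1 = 216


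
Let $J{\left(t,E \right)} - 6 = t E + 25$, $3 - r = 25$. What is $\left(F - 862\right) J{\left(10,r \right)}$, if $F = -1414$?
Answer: $430164$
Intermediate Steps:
$r = -22$ ($r = 3 - 25 = -22$)
$J{\left(t,E \right)} = 31 + E t$ ($J{\left(t,E \right)} = 6 + \left(t E + 25\right) = 6 + \left(E t + 25\right) = 6 + \left(25 + E t\right) = 31 + E t$)
$\left(F - 862\right) J{\left(10,r \right)} = \left(-1414 - 862\right) \left(31 - 220\right) = - 2276 \left(31 - 220\right) = \left(-2276\right) \left(-189\right) = 430164$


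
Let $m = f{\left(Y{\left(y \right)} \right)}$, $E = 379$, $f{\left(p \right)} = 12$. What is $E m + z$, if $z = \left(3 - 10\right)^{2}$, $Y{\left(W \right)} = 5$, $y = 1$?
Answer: $4597$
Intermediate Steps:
$m = 12$
$z = 49$ ($z = \left(-7\right)^{2} = 49$)
$E m + z = 379 \cdot 12 + 49 = 4548 + 49 = 4597$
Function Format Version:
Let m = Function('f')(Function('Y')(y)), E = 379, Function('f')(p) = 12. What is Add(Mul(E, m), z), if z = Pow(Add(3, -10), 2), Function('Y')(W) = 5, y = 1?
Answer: 4597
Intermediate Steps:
m = 12
z = 49 (z = Pow(-7, 2) = 49)
Add(Mul(E, m), z) = Add(Mul(379, 12), 49) = Add(4548, 49) = 4597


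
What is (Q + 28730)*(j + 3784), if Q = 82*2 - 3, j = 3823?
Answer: 219773837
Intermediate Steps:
Q = 161 (Q = 164 - 3 = 161)
(Q + 28730)*(j + 3784) = (161 + 28730)*(3823 + 3784) = 28891*7607 = 219773837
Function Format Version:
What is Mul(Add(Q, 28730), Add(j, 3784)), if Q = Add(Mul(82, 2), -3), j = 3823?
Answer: 219773837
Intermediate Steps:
Q = 161 (Q = Add(164, -3) = 161)
Mul(Add(Q, 28730), Add(j, 3784)) = Mul(Add(161, 28730), Add(3823, 3784)) = Mul(28891, 7607) = 219773837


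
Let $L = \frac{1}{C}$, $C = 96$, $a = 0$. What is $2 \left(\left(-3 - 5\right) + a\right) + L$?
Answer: $- \frac{1535}{96} \approx -15.99$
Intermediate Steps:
$L = \frac{1}{96} \approx 0.010417$
$2 \left(\left(-3 - 5\right) + a\right) + L = 2 \left(\left(-3 - 5\right) + 0\right) + \frac{1}{96} = 2 \left(-8 + 0\right) + \frac{1}{96} = 2 \left(-8\right) + \frac{1}{96} = -16 + \frac{1}{96} = - \frac{1535}{96}$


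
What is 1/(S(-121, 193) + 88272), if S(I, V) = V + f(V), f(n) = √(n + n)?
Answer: 88465/7826055839 - √386/7826055839 ≈ 1.1301e-5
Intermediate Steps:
f(n) = √2*√n (f(n) = √(2*n) = √2*√n)
S(I, V) = V + √2*√V
1/(S(-121, 193) + 88272) = 1/((193 + √2*√193) + 88272) = 1/((193 + √386) + 88272) = 1/(88465 + √386)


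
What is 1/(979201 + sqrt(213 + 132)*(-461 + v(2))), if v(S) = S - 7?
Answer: 979201/958759679581 + 466*sqrt(345)/958759679581 ≈ 1.0303e-6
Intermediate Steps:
v(S) = -7 + S
1/(979201 + sqrt(213 + 132)*(-461 + v(2))) = 1/(979201 + sqrt(213 + 132)*(-461 + (-7 + 2))) = 1/(979201 + sqrt(345)*(-461 - 5)) = 1/(979201 + sqrt(345)*(-466)) = 1/(979201 - 466*sqrt(345))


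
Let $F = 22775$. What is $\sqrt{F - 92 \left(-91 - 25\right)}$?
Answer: $\sqrt{33447} \approx 182.89$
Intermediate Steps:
$\sqrt{F - 92 \left(-91 - 25\right)} = \sqrt{22775 - 92 \left(-91 - 25\right)} = \sqrt{22775 - -10672} = \sqrt{22775 + 10672} = \sqrt{33447}$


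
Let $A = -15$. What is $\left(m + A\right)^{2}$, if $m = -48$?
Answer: $3969$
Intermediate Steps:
$\left(m + A\right)^{2} = \left(-48 - 15\right)^{2} = \left(-63\right)^{2} = 3969$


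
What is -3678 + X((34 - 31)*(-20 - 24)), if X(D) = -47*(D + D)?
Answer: 8730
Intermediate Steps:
X(D) = -94*D
-3678 + X((34 - 31)*(-20 - 24)) = -3678 - 94*(34 - 31)*(-20 - 24) = -3678 - 282*(-44) = -3678 - 94*(-132) = -3678 + 12408 = 8730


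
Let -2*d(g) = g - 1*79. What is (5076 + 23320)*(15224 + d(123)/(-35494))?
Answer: 7672040906244/17747 ≈ 4.3230e+8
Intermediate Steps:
d(g) = 79/2 - g/2 (d(g) = -(g - 1*79)/2 = -(g - 79)/2 = -(-79 + g)/2 = 79/2 - g/2)
(5076 + 23320)*(15224 + d(123)/(-35494)) = (5076 + 23320)*(15224 + (79/2 - ½*123)/(-35494)) = 28396*(15224 + (79/2 - 123/2)*(-1/35494)) = 28396*(15224 - 22*(-1/35494)) = 28396*(15224 + 11/17747) = 28396*(270180339/17747) = 7672040906244/17747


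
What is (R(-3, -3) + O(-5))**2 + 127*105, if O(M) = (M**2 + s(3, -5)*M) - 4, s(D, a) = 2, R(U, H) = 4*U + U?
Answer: 13351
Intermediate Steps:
R(U, H) = 5*U
O(M) = -4 + M**2 + 2*M (O(M) = (M**2 + 2*M) - 4 = -4 + M**2 + 2*M)
(R(-3, -3) + O(-5))**2 + 127*105 = (5*(-3) + (-4 + (-5)**2 + 2*(-5)))**2 + 127*105 = (-15 + (-4 + 25 - 10))**2 + 13335 = (-15 + 11)**2 + 13335 = (-4)**2 + 13335 = 16 + 13335 = 13351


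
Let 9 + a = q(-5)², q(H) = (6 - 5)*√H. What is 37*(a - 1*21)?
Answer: -1295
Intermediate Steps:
q(H) = √H (q(H) = 1*√H = √H)
a = -14 (a = -9 + (√(-5))² = -9 + (I*√5)² = -9 - 5 = -14)
37*(a - 1*21) = 37*(-14 - 1*21) = 37*(-14 - 21) = 37*(-35) = -1295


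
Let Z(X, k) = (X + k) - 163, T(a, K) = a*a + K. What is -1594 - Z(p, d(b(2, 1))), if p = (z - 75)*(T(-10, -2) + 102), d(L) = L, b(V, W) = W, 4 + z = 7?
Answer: 12968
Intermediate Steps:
T(a, K) = K + a**2 (T(a, K) = a**2 + K = K + a**2)
z = 3 (z = -4 + 7 = 3)
p = -14400 (p = (3 - 75)*((-2 + (-10)**2) + 102) = -72*((-2 + 100) + 102) = -72*(98 + 102) = -72*200 = -14400)
Z(X, k) = -163 + X + k
-1594 - Z(p, d(b(2, 1))) = -1594 - (-163 - 14400 + 1) = -1594 - 1*(-14562) = -1594 + 14562 = 12968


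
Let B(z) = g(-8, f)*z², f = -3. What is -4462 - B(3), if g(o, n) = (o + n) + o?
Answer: -4291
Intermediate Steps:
g(o, n) = n + 2*o (g(o, n) = (n + o) + o = n + 2*o)
B(z) = -19*z² (B(z) = (-3 + 2*(-8))*z² = (-3 - 16)*z² = -19*z²)
-4462 - B(3) = -4462 - (-19)*3² = -4462 - (-19)*9 = -4462 - 1*(-171) = -4462 + 171 = -4291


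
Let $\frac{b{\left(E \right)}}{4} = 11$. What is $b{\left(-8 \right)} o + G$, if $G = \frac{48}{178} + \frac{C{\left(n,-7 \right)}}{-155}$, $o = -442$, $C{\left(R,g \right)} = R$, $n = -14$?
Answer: $- \frac{268280194}{13795} \approx -19448.0$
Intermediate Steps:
$b{\left(E \right)} = 44$ ($b{\left(E \right)} = 4 \cdot 11 = 44$)
$G = \frac{4966}{13795}$ ($G = \frac{48}{178} - \frac{14}{-155} = 48 \cdot \frac{1}{178} - - \frac{14}{155} = \frac{24}{89} + \frac{14}{155} = \frac{4966}{13795} \approx 0.35999$)
$b{\left(-8 \right)} o + G = 44 \left(-442\right) + \frac{4966}{13795} = -19448 + \frac{4966}{13795} = - \frac{268280194}{13795}$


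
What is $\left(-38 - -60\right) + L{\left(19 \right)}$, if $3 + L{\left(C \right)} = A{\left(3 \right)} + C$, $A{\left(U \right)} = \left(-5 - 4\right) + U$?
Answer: $32$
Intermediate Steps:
$A{\left(U \right)} = -9 + U$
$L{\left(C \right)} = -9 + C$ ($L{\left(C \right)} = -3 + \left(\left(-9 + 3\right) + C\right) = -3 + \left(-6 + C\right) = -9 + C$)
$\left(-38 - -60\right) + L{\left(19 \right)} = \left(-38 - -60\right) + \left(-9 + 19\right) = \left(-38 + 60\right) + 10 = 22 + 10 = 32$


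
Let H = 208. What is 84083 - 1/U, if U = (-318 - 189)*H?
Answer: 8867056849/105456 ≈ 84083.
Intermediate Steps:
U = -105456 (U = (-318 - 189)*208 = -507*208 = -105456)
84083 - 1/U = 84083 - 1/(-105456) = 84083 - 1*(-1/105456) = 84083 + 1/105456 = 8867056849/105456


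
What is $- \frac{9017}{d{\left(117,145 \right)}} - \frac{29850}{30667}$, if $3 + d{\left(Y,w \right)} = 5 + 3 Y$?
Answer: $- \frac{287061389}{10825451} \approx -26.517$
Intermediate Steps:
$d{\left(Y,w \right)} = 2 + 3 Y$ ($d{\left(Y,w \right)} = -3 + \left(5 + 3 Y\right) = 2 + 3 Y$)
$- \frac{9017}{d{\left(117,145 \right)}} - \frac{29850}{30667} = - \frac{9017}{2 + 3 \cdot 117} - \frac{29850}{30667} = - \frac{9017}{2 + 351} - \frac{29850}{30667} = - \frac{9017}{353} - \frac{29850}{30667} = - \frac{287061389}{10825451}$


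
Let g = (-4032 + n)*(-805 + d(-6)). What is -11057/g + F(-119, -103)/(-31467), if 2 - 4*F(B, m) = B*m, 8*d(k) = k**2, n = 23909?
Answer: 130925084529/1335169018612 ≈ 0.098059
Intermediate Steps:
d(k) = k**2/8
F(B, m) = 1/2 - B*m/4
g = -31823077/2 (g = (-4032 + 23909)*(-805 + (1/8)*(-6)**2) = 19877*(-805 + (1/8)*36) = 19877*(-805 + 9/2) = 19877*(-1601/2) = -31823077/2 ≈ -1.5912e+7)
-11057/g + F(-119, -103)/(-31467) = -11057/(-31823077/2) + (1/2 - 1/4*(-119)*(-103))/(-31467) = -11057*(-2/31823077) + (1/2 - 12257/4)*(-1/31467) = 22114/31823077 - 12255/4*(-1/31467) = 22114/31823077 + 4085/41956 = 130925084529/1335169018612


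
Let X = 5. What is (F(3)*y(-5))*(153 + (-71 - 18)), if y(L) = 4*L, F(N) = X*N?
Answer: -19200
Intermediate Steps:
F(N) = 5*N
(F(3)*y(-5))*(153 + (-71 - 18)) = ((5*3)*(4*(-5)))*(153 + (-71 - 18)) = (15*(-20))*(153 - 89) = -300*64 = -19200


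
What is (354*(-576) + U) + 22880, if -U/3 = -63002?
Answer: 7982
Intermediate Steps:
U = 189006 (U = -3*(-63002) = 189006)
(354*(-576) + U) + 22880 = (354*(-576) + 189006) + 22880 = (-203904 + 189006) + 22880 = -14898 + 22880 = 7982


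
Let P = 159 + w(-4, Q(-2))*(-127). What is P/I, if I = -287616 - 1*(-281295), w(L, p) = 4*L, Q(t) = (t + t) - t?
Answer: -313/903 ≈ -0.34662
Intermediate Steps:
Q(t) = t (Q(t) = 2*t - t = t)
P = 2191 (P = 159 + (4*(-4))*(-127) = 159 - 16*(-127) = 159 + 2032 = 2191)
I = -6321 (I = -287616 + 281295 = -6321)
P/I = 2191/(-6321) = 2191*(-1/6321) = -313/903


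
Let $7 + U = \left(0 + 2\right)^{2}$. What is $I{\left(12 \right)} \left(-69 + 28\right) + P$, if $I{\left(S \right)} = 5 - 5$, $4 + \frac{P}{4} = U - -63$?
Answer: $224$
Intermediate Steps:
$U = -3$ ($U = -7 + \left(0 + 2\right)^{2} = -7 + 2^{2} = -7 + 4 = -3$)
$P = 224$ ($P = -16 + 4 \left(-3 - -63\right) = -16 + 4 \left(-3 + 63\right) = -16 + 4 \cdot 60 = -16 + 240 = 224$)
$I{\left(S \right)} = 0$ ($I{\left(S \right)} = 5 - 5 = 0$)
$I{\left(12 \right)} \left(-69 + 28\right) + P = 0 \left(-69 + 28\right) + 224 = 0 \left(-41\right) + 224 = 0 + 224 = 224$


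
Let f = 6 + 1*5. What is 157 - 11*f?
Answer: 36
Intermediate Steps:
f = 11 (f = 6 + 5 = 11)
157 - 11*f = 157 - 11*11 = 157 - 121 = 36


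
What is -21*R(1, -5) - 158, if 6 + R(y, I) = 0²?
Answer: -32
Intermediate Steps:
R(y, I) = -6 (R(y, I) = -6 + 0² = -6 + 0 = -6)
-21*R(1, -5) - 158 = -21*(-6) - 158 = 126 - 158 = -32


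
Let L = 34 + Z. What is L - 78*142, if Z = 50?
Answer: -10992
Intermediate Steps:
L = 84 (L = 34 + 50 = 84)
L - 78*142 = 84 - 78*142 = 84 - 11076 = -10992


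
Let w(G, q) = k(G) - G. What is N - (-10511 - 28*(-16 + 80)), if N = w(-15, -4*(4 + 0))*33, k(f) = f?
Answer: 12303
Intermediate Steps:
w(G, q) = 0 (w(G, q) = G - G = 0)
N = 0 (N = 0*33 = 0)
N - (-10511 - 28*(-16 + 80)) = 0 - (-10511 - 28*(-16 + 80)) = 0 - (-10511 - 28*64) = 0 - (-10511 - 1*1792) = 0 - (-10511 - 1792) = 0 - 1*(-12303) = 0 + 12303 = 12303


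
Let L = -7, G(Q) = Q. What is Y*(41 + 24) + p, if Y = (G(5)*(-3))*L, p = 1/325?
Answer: 2218126/325 ≈ 6825.0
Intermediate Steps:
p = 1/325 ≈ 0.0030769
Y = 105 (Y = (5*(-3))*(-7) = -15*(-7) = 105)
Y*(41 + 24) + p = 105*(41 + 24) + 1/325 = 105*65 + 1/325 = 6825 + 1/325 = 2218126/325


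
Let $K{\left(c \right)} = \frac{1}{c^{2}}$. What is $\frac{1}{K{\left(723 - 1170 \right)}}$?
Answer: $199809$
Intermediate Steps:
$K{\left(c \right)} = \frac{1}{c^{2}}$
$\frac{1}{K{\left(723 - 1170 \right)}} = \frac{1}{\frac{1}{\left(723 - 1170\right)^{2}}} = \frac{1}{\frac{1}{199809}} = 199809$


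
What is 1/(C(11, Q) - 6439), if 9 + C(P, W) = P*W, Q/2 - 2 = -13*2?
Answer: -1/6976 ≈ -0.00014335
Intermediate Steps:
Q = -48 (Q = 4 + 2*(-13*2) = 4 + 2*(-26) = 4 - 52 = -48)
C(P, W) = -9 + P*W
1/(C(11, Q) - 6439) = 1/((-9 + 11*(-48)) - 6439) = 1/((-9 - 528) - 6439) = 1/(-537 - 6439) = 1/(-6976) = -1/6976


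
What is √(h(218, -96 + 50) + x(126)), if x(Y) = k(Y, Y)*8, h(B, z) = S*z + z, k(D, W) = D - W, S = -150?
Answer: √6854 ≈ 82.789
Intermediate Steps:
h(B, z) = -149*z (h(B, z) = -150*z + z = -149*z)
x(Y) = 0 (x(Y) = (Y - Y)*8 = 0*8 = 0)
√(h(218, -96 + 50) + x(126)) = √(-149*(-96 + 50) + 0) = √(-149*(-46) + 0) = √(6854 + 0) = √6854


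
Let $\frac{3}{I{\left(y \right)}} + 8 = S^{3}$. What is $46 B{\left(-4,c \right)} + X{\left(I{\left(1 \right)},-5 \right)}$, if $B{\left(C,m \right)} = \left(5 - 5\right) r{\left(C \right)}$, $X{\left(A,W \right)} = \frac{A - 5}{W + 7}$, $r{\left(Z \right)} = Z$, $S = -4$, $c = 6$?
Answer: $- \frac{121}{48} \approx -2.5208$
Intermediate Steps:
$I{\left(y \right)} = - \frac{1}{24}$ ($I{\left(y \right)} = \frac{3}{-8 + \left(-4\right)^{3}} = \frac{3}{-8 - 64} = \frac{3}{-72} = 3 \left(- \frac{1}{72}\right) = - \frac{1}{24}$)
$X{\left(A,W \right)} = \frac{-5 + A}{7 + W}$
$B{\left(C,m \right)} = 0$ ($B{\left(C,m \right)} = \left(5 - 5\right) C = 0 C = 0$)
$46 B{\left(-4,c \right)} + X{\left(I{\left(1 \right)},-5 \right)} = 46 \cdot 0 + \frac{-5 - \frac{1}{24}}{7 - 5} = 0 + \frac{1}{2} \left(- \frac{121}{24}\right) = 0 - \frac{121}{48} = - \frac{121}{48}$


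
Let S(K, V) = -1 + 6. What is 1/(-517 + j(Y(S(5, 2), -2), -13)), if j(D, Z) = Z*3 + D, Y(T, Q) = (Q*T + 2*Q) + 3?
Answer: -1/567 ≈ -0.0017637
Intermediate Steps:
S(K, V) = 5
Y(T, Q) = 3 + 2*Q + Q*T (Y(T, Q) = (2*Q + Q*T) + 3 = 3 + 2*Q + Q*T)
j(D, Z) = D + 3*Z (j(D, Z) = 3*Z + D = D + 3*Z)
1/(-517 + j(Y(S(5, 2), -2), -13)) = 1/(-517 + ((3 + 2*(-2) - 2*5) + 3*(-13))) = 1/(-517 + ((3 - 4 - 10) - 39)) = 1/(-517 + (-11 - 39)) = 1/(-517 - 50) = 1/(-567) = -1/567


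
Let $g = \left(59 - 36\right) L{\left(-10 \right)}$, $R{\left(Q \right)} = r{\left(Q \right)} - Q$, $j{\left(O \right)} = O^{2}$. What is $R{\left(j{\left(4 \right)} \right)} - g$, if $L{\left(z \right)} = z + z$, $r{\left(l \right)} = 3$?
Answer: $447$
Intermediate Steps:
$L{\left(z \right)} = 2 z$
$R{\left(Q \right)} = 3 - Q$
$g = -460$ ($g = \left(59 - 36\right) 2 \left(-10\right) = 23 \left(-20\right) = -460$)
$R{\left(j{\left(4 \right)} \right)} - g = \left(3 - 4^{2}\right) - -460 = \left(3 - 16\right) + 460 = -13 + 460 = 447$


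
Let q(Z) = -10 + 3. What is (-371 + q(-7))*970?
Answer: -366660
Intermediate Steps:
q(Z) = -7
(-371 + q(-7))*970 = (-371 - 7)*970 = -378*970 = -366660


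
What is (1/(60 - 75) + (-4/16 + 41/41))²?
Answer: 1681/3600 ≈ 0.46694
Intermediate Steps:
(1/(60 - 75) + (-4/16 + 41/41))² = (1/(-15) + (-4*1/16 + 41*(1/41)))² = (-1/15 + (-¼ + 1))² = (-1/15 + ¾)² = (41/60)² = 1681/3600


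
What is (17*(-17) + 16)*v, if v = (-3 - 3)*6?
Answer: 9828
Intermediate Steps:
v = -36 (v = -6*6 = -36)
(17*(-17) + 16)*v = (17*(-17) + 16)*(-36) = (-289 + 16)*(-36) = -273*(-36) = 9828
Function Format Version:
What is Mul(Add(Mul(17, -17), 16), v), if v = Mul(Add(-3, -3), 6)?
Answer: 9828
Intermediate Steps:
v = -36 (v = Mul(-6, 6) = -36)
Mul(Add(Mul(17, -17), 16), v) = Mul(Add(Mul(17, -17), 16), -36) = Mul(Add(-289, 16), -36) = Mul(-273, -36) = 9828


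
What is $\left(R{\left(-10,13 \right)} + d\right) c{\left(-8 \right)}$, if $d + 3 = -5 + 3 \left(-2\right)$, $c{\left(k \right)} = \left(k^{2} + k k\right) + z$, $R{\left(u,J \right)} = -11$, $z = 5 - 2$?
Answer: $-3275$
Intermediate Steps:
$z = 3$
$c{\left(k \right)} = 3 + 2 k^{2}$ ($c{\left(k \right)} = \left(k^{2} + k k\right) + 3 = \left(k^{2} + k^{2}\right) + 3 = 2 k^{2} + 3 = 3 + 2 k^{2}$)
$d = -14$ ($d = -3 + \left(-5 + 3 \left(-2\right)\right) = -3 - 11 = -14$)
$\left(R{\left(-10,13 \right)} + d\right) c{\left(-8 \right)} = \left(-11 - 14\right) \left(3 + 2 \left(-8\right)^{2}\right) = - 25 \left(3 + 2 \cdot 64\right) = - 25 \left(3 + 128\right) = \left(-25\right) 131 = -3275$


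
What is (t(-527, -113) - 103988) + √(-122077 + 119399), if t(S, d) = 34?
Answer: -103954 + I*√2678 ≈ -1.0395e+5 + 51.749*I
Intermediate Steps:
(t(-527, -113) - 103988) + √(-122077 + 119399) = (34 - 103988) + √(-122077 + 119399) = -103954 + √(-2678) = -103954 + I*√2678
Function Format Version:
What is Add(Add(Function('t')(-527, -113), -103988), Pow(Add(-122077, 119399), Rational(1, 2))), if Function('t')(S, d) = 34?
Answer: Add(-103954, Mul(I, Pow(2678, Rational(1, 2)))) ≈ Add(-1.0395e+5, Mul(51.749, I))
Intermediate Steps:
Add(Add(Function('t')(-527, -113), -103988), Pow(Add(-122077, 119399), Rational(1, 2))) = Add(Add(34, -103988), Pow(Add(-122077, 119399), Rational(1, 2))) = Add(-103954, Pow(-2678, Rational(1, 2))) = Add(-103954, Mul(I, Pow(2678, Rational(1, 2))))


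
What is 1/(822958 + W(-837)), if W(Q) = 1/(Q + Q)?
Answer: 1674/1377631691 ≈ 1.2151e-6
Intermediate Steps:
W(Q) = 1/(2*Q)
1/(822958 + W(-837)) = 1/(822958 + (1/2)/(-837)) = 1/(822958 + (1/2)*(-1/837)) = 1/(822958 - 1/1674) = 1/(1377631691/1674) = 1674/1377631691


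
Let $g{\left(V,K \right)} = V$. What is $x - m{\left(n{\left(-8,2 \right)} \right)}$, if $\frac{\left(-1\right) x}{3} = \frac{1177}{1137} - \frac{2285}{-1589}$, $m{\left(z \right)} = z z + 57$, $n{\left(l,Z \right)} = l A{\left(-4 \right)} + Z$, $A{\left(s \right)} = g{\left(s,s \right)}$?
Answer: $- \frac{734974501}{602231} \approx -1220.4$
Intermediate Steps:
$A{\left(s \right)} = s$
$n{\left(l,Z \right)} = Z - 4 l$ ($n{\left(l,Z \right)} = l \left(-4\right) + Z = - 4 l + Z = Z - 4 l$)
$m{\left(z \right)} = 57 + z^{2}$ ($m{\left(z \right)} = z^{2} + 57 = 57 + z^{2}$)
$x = - \frac{4468298}{602231}$ ($x = - 3 \left(\frac{1177}{1137} - \frac{2285}{-1589}\right) = - 3 \left(1177 \cdot \frac{1}{1137} - - \frac{2285}{1589}\right) = - 3 \left(\frac{1177}{1137} + \frac{2285}{1589}\right) = \left(-3\right) \frac{4468298}{1806693} = - \frac{4468298}{602231} \approx -7.4196$)
$x - m{\left(n{\left(-8,2 \right)} \right)} = - \frac{4468298}{602231} - \left(57 + \left(2 - -32\right)^{2}\right) = - \frac{4468298}{602231} - \left(57 + \left(2 + 32\right)^{2}\right) = - \frac{4468298}{602231} - \left(57 + 34^{2}\right) = - \frac{4468298}{602231} - \left(57 + 1156\right) = - \frac{4468298}{602231} - 1213 = - \frac{734974501}{602231}$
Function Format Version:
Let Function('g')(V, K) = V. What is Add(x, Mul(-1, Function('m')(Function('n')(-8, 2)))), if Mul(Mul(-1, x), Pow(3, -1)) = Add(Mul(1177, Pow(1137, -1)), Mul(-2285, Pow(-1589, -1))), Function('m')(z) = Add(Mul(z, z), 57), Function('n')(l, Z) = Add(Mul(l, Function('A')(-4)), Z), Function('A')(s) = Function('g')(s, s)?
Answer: Rational(-734974501, 602231) ≈ -1220.4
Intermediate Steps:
Function('A')(s) = s
Function('n')(l, Z) = Add(Z, Mul(-4, l)) (Function('n')(l, Z) = Add(Mul(l, -4), Z) = Add(Mul(-4, l), Z) = Add(Z, Mul(-4, l)))
Function('m')(z) = Add(57, Pow(z, 2)) (Function('m')(z) = Add(Pow(z, 2), 57) = Add(57, Pow(z, 2)))
x = Rational(-4468298, 602231) (x = Mul(-3, Add(Mul(1177, Pow(1137, -1)), Mul(-2285, Pow(-1589, -1)))) = Mul(-3, Add(Mul(1177, Rational(1, 1137)), Mul(-2285, Rational(-1, 1589)))) = Mul(-3, Add(Rational(1177, 1137), Rational(2285, 1589))) = Mul(-3, Rational(4468298, 1806693)) = Rational(-4468298, 602231) ≈ -7.4196)
Add(x, Mul(-1, Function('m')(Function('n')(-8, 2)))) = Add(Rational(-4468298, 602231), Mul(-1, Add(57, Pow(Add(2, Mul(-4, -8)), 2)))) = Add(Rational(-4468298, 602231), Mul(-1, Add(57, Pow(Add(2, 32), 2)))) = Add(Rational(-4468298, 602231), Mul(-1, Add(57, Pow(34, 2)))) = Add(Rational(-4468298, 602231), Mul(-1, Add(57, 1156))) = Add(Rational(-4468298, 602231), Mul(-1, 1213)) = Add(Rational(-4468298, 602231), -1213) = Rational(-734974501, 602231)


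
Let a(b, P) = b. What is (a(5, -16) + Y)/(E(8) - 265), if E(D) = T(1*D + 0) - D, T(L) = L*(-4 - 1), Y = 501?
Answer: -506/313 ≈ -1.6166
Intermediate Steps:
T(L) = -5*L (T(L) = L*(-5) = -5*L)
E(D) = -6*D (E(D) = -5*(1*D + 0) - D = -5*(D + 0) - D = -5*D - D = -6*D)
(a(5, -16) + Y)/(E(8) - 265) = (5 + 501)/(-6*8 - 265) = 506/(-48 - 265) = 506/(-313) = 506*(-1/313) = -506/313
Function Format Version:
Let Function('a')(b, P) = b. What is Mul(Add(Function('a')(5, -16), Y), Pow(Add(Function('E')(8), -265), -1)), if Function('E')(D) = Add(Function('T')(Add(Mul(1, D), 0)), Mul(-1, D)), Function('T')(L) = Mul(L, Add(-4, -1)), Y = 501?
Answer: Rational(-506, 313) ≈ -1.6166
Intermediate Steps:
Function('T')(L) = Mul(-5, L) (Function('T')(L) = Mul(L, -5) = Mul(-5, L))
Function('E')(D) = Mul(-6, D) (Function('E')(D) = Add(Mul(-5, Add(Mul(1, D), 0)), Mul(-1, D)) = Add(Mul(-5, Add(D, 0)), Mul(-1, D)) = Add(Mul(-5, D), Mul(-1, D)) = Mul(-6, D))
Mul(Add(Function('a')(5, -16), Y), Pow(Add(Function('E')(8), -265), -1)) = Mul(Add(5, 501), Pow(Add(Mul(-6, 8), -265), -1)) = Mul(506, Pow(Add(-48, -265), -1)) = Mul(506, Pow(-313, -1)) = Mul(506, Rational(-1, 313)) = Rational(-506, 313)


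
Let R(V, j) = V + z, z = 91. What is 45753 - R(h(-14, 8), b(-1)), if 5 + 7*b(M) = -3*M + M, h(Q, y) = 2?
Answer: 45660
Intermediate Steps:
b(M) = -5/7 - 2*M/7 (b(M) = -5/7 + (-3*M + M)/7 = -5/7 + (-2*M)/7 = -5/7 - 2*M/7)
R(V, j) = 91 + V (R(V, j) = V + 91 = 91 + V)
45753 - R(h(-14, 8), b(-1)) = 45753 - (91 + 2) = 45753 - 1*93 = 45753 - 93 = 45660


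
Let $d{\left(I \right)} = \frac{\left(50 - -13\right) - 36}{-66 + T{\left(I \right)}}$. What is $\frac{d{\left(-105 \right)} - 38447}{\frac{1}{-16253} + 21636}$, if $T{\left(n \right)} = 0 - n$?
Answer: $- \frac{8123281906}{4571448791} \approx -1.777$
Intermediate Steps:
$T{\left(n \right)} = - n$
$d{\left(I \right)} = \frac{27}{-66 - I}$ ($d{\left(I \right)} = \frac{\left(50 - -13\right) - 36}{-66 - I} = \frac{\left(50 + 13\right) - 36}{-66 - I} = \frac{63 - 36}{-66 - I} = \frac{27}{-66 - I}$)
$\frac{d{\left(-105 \right)} - 38447}{\frac{1}{-16253} + 21636} = \frac{- \frac{27}{66 - 105} - 38447}{\frac{1}{-16253} + 21636} = \frac{- \frac{27}{-39} - 38447}{- \frac{1}{16253} + 21636} = \frac{\left(-27\right) \left(- \frac{1}{39}\right) - 38447}{\frac{351649907}{16253}} = \left(\frac{9}{13} - 38447\right) \frac{16253}{351649907} = \left(- \frac{499802}{13}\right) \frac{16253}{351649907} = - \frac{8123281906}{4571448791}$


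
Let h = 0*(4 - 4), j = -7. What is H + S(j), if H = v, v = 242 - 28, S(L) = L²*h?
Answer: 214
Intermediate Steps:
h = 0 (h = 0*0 = 0)
S(L) = 0 (S(L) = L²*0 = 0)
v = 214
H = 214
H + S(j) = 214 + 0 = 214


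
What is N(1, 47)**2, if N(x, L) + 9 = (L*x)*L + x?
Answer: 4844401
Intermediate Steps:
N(x, L) = -9 + x + x*L**2 (N(x, L) = -9 + ((L*x)*L + x) = -9 + (x*L**2 + x) = -9 + (x + x*L**2) = -9 + x + x*L**2)
N(1, 47)**2 = (-9 + 1 + 1*47**2)**2 = (-9 + 1 + 1*2209)**2 = (-9 + 1 + 2209)**2 = 2201**2 = 4844401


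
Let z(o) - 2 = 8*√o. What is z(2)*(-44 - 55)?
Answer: -198 - 792*√2 ≈ -1318.1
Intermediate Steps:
z(o) = 2 + 8*√o
z(2)*(-44 - 55) = (2 + 8*√2)*(-44 - 55) = (2 + 8*√2)*(-99) = -198 - 792*√2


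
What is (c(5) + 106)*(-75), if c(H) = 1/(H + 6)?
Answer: -87525/11 ≈ -7956.8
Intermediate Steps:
c(H) = 1/(6 + H)
(c(5) + 106)*(-75) = (1/(6 + 5) + 106)*(-75) = (1/11 + 106)*(-75) = (1167/11)*(-75) = -87525/11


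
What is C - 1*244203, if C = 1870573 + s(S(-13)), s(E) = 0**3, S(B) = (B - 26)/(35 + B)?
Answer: 1626370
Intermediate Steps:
S(B) = (-26 + B)/(35 + B)
s(E) = 0
C = 1870573 (C = 1870573 + 0 = 1870573)
C - 1*244203 = 1870573 - 1*244203 = 1870573 - 244203 = 1626370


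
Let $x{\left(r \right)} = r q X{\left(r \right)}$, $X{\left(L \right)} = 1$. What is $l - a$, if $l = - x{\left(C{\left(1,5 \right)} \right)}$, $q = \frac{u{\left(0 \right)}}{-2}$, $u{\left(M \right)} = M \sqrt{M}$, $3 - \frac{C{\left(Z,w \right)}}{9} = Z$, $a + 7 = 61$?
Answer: $-54$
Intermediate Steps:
$a = 54$ ($a = -7 + 61 = 54$)
$C{\left(Z,w \right)} = 27 - 9 Z$
$u{\left(M \right)} = M^{\frac{3}{2}}$
$q = 0$ ($q = \frac{0^{\frac{3}{2}}}{-2} = 0 \left(- \frac{1}{2}\right) = 0$)
$x{\left(r \right)} = 0$ ($x{\left(r \right)} = r 0 \cdot 1 = 0 \cdot 1 = 0$)
$l = 0$ ($l = \left(-1\right) 0 = 0$)
$l - a = 0 - 54 = -54$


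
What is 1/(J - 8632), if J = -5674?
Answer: -1/14306 ≈ -6.9901e-5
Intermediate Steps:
1/(J - 8632) = 1/(-5674 - 8632) = 1/(-14306) = -1/14306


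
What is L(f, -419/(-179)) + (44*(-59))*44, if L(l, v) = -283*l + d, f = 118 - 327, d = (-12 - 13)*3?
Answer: -55152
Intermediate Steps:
d = -75 (d = -25*3 = -75)
f = -209
L(l, v) = -75 - 283*l (L(l, v) = -283*l - 75 = -75 - 283*l)
L(f, -419/(-179)) + (44*(-59))*44 = (-75 - 283*(-209)) + (44*(-59))*44 = (-75 + 59147) - 2596*44 = 59072 - 114224 = -55152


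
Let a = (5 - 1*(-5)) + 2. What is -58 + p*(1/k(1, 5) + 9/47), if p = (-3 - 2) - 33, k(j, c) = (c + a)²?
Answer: -888438/13583 ≈ -65.408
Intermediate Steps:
a = 12 (a = (5 + 5) + 2 = 10 + 2 = 12)
k(j, c) = (12 + c)² (k(j, c) = (c + 12)² = (12 + c)²)
p = -38 (p = -5 - 33 = -38)
-58 + p*(1/k(1, 5) + 9/47) = -58 - 38*(1/(12 + 5)² + 9/47) = -58 - 38*(1/17² + 9*(1/47)) = -58 - 38*(1/289 + 9/47) = -58 - 38*2648/13583 = -58 - 100624/13583 = -888438/13583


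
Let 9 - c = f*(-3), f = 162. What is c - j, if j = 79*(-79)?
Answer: 6736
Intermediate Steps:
j = -6241
c = 495 (c = 9 - 162*(-3) = 9 - 1*(-486) = 9 + 486 = 495)
c - j = 495 - 1*(-6241) = 495 + 6241 = 6736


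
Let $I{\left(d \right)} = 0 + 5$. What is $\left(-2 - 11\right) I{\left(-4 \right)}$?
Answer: $-65$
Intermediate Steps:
$I{\left(d \right)} = 5$
$\left(-2 - 11\right) I{\left(-4 \right)} = \left(-2 - 11\right) 5 = \left(-13\right) 5 = -65$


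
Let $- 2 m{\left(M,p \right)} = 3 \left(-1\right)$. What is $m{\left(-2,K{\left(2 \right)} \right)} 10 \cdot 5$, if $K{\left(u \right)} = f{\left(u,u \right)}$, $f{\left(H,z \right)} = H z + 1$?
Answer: $75$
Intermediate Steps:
$f{\left(H,z \right)} = 1 + H z$
$K{\left(u \right)} = 1 + u^{2}$ ($K{\left(u \right)} = 1 + u u = 1 + u^{2}$)
$m{\left(M,p \right)} = \frac{3}{2}$ ($m{\left(M,p \right)} = - \frac{3 \left(-1\right)}{2} = \left(- \frac{1}{2}\right) \left(-3\right) = \frac{3}{2}$)
$m{\left(-2,K{\left(2 \right)} \right)} 10 \cdot 5 = \frac{3}{2} \cdot 10 \cdot 5 = 15 \cdot 5 = 75$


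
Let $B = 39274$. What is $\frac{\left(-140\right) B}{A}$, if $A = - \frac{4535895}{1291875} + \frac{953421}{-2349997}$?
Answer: $\frac{6114463069292500}{4355692453} \approx 1.4038 \cdot 10^{6}$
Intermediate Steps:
$A = - \frac{60979694342}{15568730125}$ ($A = \left(-4535895\right) \frac{1}{1291875} + 953421 \left(- \frac{1}{2349997}\right) = - \frac{23261}{6625} - \frac{953421}{2349997} = - \frac{60979694342}{15568730125} \approx -3.9168$)
$\frac{\left(-140\right) B}{A} = \frac{\left(-140\right) 39274}{- \frac{60979694342}{15568730125}} = \left(-5498360\right) \left(- \frac{15568730125}{60979694342}\right) = \frac{6114463069292500}{4355692453}$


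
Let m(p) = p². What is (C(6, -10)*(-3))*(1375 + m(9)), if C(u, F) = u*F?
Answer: 262080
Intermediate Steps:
C(u, F) = F*u
(C(6, -10)*(-3))*(1375 + m(9)) = (-10*6*(-3))*(1375 + 9²) = (-60*(-3))*(1375 + 81) = 180*1456 = 262080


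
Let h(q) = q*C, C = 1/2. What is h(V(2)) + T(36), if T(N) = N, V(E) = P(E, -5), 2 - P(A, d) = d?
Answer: 79/2 ≈ 39.500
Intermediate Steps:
P(A, d) = 2 - d
V(E) = 7 (V(E) = 2 - 1*(-5) = 2 + 5 = 7)
C = 1/2 ≈ 0.50000
h(q) = q/2 (h(q) = q*(1/2) = q/2)
h(V(2)) + T(36) = (1/2)*7 + 36 = 7/2 + 36 = 79/2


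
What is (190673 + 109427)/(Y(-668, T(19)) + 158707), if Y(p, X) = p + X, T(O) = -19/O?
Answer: 150050/79019 ≈ 1.8989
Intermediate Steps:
Y(p, X) = X + p
(190673 + 109427)/(Y(-668, T(19)) + 158707) = (190673 + 109427)/((-19/19 - 668) + 158707) = 300100/((-19*1/19 - 668) + 158707) = 300100/((-1 - 668) + 158707) = 300100/(-669 + 158707) = 300100/158038 = 300100*(1/158038) = 150050/79019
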